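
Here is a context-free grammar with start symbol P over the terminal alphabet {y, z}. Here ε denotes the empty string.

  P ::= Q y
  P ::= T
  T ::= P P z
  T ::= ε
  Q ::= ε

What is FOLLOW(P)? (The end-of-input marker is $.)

{$, y, z}

FIRST(Q) = {ε}
FIRST(P) = {ε, y, z}  (via Q y, T)
FIRST(T) = {ε, y, z}  (via P P z)
FOLLOW(P) includes $ since P is the start symbol.
FOLLOW(P): in T::=P P z (occurrence 1), P is followed by P z with FIRST {y, z}; in T::=P P z (occurrence 2), P is followed by z with FIRST {z}. Thus FOLLOW(P) = {$, y, z}.
FOLLOW(T): in P::=T, the suffix after T is empty, so FOLLOW(T) ⊇ FOLLOW(P) = {$, y, z}. Thus FOLLOW(T) = {$, y, z}.
FOLLOW(Q): in P::=Q y, Q is followed by y with FIRST {y}. Thus FOLLOW(Q) = {y}.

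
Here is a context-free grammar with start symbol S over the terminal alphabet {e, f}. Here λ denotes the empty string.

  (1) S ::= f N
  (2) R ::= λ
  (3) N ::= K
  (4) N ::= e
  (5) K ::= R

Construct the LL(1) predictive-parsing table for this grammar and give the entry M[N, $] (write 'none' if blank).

N ::= K

FIRST(S): from S::=f N we get {f}. So FIRST(S) = {f}.
FIRST(R): from R::=λ we get {λ}. So FIRST(R) = {λ}.
FIRST(K): from K::=R we get {λ}. So FIRST(K) = {λ}.
FIRST(N): from N::=K we get {λ}; from N::=e we get {e}. So FIRST(N) = {λ, e}.
FOLLOW(S) includes $ since S is the start symbol.
FOLLOW(S): S appears on no right-hand side. Thus FOLLOW(S) = {$}.
FOLLOW(N): in S::=f N, the suffix after N is empty, so FOLLOW(N) ⊇ FOLLOW(S) = {$}. Thus FOLLOW(N) = {$}.
For N ::= K: FIRST(K) = {λ}, so it goes in M[N, t] for t ∈ {}; since λ ∈ FIRST, also for every t ∈ FOLLOW(N) = {$}.
For N ::= e: FIRST(e) = {e}, so it goes in M[N, t] for t ∈ {e}.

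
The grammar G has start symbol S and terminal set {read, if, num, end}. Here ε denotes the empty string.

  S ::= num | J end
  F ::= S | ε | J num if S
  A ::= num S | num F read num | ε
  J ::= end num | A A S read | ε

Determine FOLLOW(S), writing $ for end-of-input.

FIRST(A): from A::=num S we get {num}; from A::=num F read num we get {num}; from A::=ε we get {ε}. So FIRST(A) = {ε, num}.
FIRST(S): from S::=num we get {num}; from S::=J end we get {end, num}. So FIRST(S) = {end, num}.
FIRST(J): from J::=end num we get {end}; from J::=A A S read we get {end, num}; from J::=ε we get {ε}. So FIRST(J) = {ε, end, num}.
FIRST(F): from F::=S we get {end, num}; from F::=ε we get {ε}; from F::=J num if S we get {end, num}. So FIRST(F) = {ε, end, num}.
FOLLOW(S) includes $ since S is the start symbol.
FOLLOW(F): in A::=num F read num, F is followed by read num with FIRST {read}. Thus FOLLOW(F) = {read}.
FOLLOW(A): in J::=A A S read (occurrence 1), A is followed by A S read with FIRST {end, num}; in J::=A A S read (occurrence 2), A is followed by S read with FIRST {end, num}. Thus FOLLOW(A) = {end, num}.
FOLLOW(S): in F::=S, the suffix after S is empty, so FOLLOW(S) ⊇ FOLLOW(F) = {read}; in F::=J num if S, the suffix after S is empty, so FOLLOW(S) ⊇ FOLLOW(F) = {read}; in A::=num S, the suffix after S is empty, so FOLLOW(S) ⊇ FOLLOW(A) = {end, num}; in J::=A A S read, S is followed by read with FIRST {read}. Thus FOLLOW(S) = {$, end, num, read}.
FOLLOW(J): in S::=J end, J is followed by end with FIRST {end}; in F::=J num if S, J is followed by num if S with FIRST {num}. Thus FOLLOW(J) = {end, num}.

{$, end, num, read}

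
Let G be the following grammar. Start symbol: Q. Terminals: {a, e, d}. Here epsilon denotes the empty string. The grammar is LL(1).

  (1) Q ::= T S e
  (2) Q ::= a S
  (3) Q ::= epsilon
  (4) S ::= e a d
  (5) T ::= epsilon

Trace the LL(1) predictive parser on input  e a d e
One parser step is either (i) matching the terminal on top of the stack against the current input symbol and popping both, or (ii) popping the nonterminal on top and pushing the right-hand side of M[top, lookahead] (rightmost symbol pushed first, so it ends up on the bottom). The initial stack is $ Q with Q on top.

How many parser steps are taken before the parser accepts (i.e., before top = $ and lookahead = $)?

step 1: stack=$ Q  input=e a d e $  — expand Q ::= T S e
step 2: stack=$ e S T  input=e a d e $  — expand T ::= epsilon
step 3: stack=$ e S  input=e a d e $  — expand S ::= e a d
step 4: stack=$ e d a e  input=e a d e $  — match e
step 5: stack=$ e d a  input=a d e $  — match a
step 6: stack=$ e d  input=d e $  — match d
step 7: stack=$ e  input=e $  — match e
Accept reached after 7 steps.

7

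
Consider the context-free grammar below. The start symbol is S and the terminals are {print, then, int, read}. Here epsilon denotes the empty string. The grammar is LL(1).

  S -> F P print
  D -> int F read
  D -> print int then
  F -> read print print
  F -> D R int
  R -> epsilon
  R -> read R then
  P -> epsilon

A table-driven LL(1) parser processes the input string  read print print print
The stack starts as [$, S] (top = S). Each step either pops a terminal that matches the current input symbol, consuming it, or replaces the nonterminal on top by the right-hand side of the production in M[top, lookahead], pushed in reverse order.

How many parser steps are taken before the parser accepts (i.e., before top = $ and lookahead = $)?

7

step 1: stack=$ S  input=read print print print $  — expand S -> F P print
step 2: stack=$ print P F  input=read print print print $  — expand F -> read print print
step 3: stack=$ print P print print read  input=read print print print $  — match read
step 4: stack=$ print P print print  input=print print print $  — match print
step 5: stack=$ print P print  input=print print $  — match print
step 6: stack=$ print P  input=print $  — expand P -> epsilon
step 7: stack=$ print  input=print $  — match print
Accept reached after 7 steps.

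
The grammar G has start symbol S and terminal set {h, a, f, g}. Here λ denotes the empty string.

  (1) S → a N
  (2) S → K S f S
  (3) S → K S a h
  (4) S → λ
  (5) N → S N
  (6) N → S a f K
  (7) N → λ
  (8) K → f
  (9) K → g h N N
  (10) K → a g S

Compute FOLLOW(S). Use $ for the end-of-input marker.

{$, a, f, g}

FIRST(K) = {a, f, g}
FIRST(S) = {λ, a, f, g}  (via K S f S, K S a h)
FIRST(N) = {λ, a, f, g}  (via S N, S a f K)
FOLLOW(S) includes $ since S is the start symbol.
FOLLOW(S): in S→K S f S (occurrence 1), S is followed by f S with FIRST {f}; in S→K S f S (occurrence 2), the suffix after S is empty (adds nothing new); in S→K S a h, S is followed by a h with FIRST {a}; in N→S N, S is followed by N with FIRST {λ, a, f, g}; in N→S N, the suffix after S is nullable, so FOLLOW(S) ⊇ FOLLOW(N) = {$, a, f, g}; in N→S a f K, S is followed by a f K with FIRST {a}; in K→a g S, the suffix after S is empty, so FOLLOW(S) ⊇ FOLLOW(K) = {$, a, f, g}. Thus FOLLOW(S) = {$, a, f, g}.
FOLLOW(N): in S→a N, the suffix after N is empty, so FOLLOW(N) ⊇ FOLLOW(S) = {$, a, f, g}; in N→S N, the suffix after N is empty (adds nothing new); in K→g h N N (occurrence 1), N is followed by N with FIRST {λ, a, f, g}; in K→g h N N (occurrence 1), the suffix after N is nullable, so FOLLOW(N) ⊇ FOLLOW(K) = {$, a, f, g}; in K→g h N N (occurrence 2), the suffix after N is empty, so FOLLOW(N) ⊇ FOLLOW(K) = {$, a, f, g}. Thus FOLLOW(N) = {$, a, f, g}.
FOLLOW(K): in S→K S f S, K is followed by S f S with FIRST {a, f, g}; in S→K S a h, K is followed by S a h with FIRST {a, f, g}; in N→S a f K, the suffix after K is empty, so FOLLOW(K) ⊇ FOLLOW(N) = {$, a, f, g}. Thus FOLLOW(K) = {$, a, f, g}.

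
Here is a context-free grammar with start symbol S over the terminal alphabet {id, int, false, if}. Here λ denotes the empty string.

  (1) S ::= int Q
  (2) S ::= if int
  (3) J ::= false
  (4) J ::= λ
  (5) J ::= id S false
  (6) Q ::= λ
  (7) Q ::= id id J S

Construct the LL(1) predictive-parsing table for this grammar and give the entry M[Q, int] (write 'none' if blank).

FIRST(S): from S::=int Q we get {int}; from S::=if int we get {if}. So FIRST(S) = {if, int}.
FIRST(J): from J::=false we get {false}; from J::=λ we get {λ}; from J::=id S false we get {id}. So FIRST(J) = {λ, false, id}.
FIRST(Q): from Q::=λ we get {λ}; from Q::=id id J S we get {id}. So FIRST(Q) = {λ, id}.
FOLLOW(S) includes $ since S is the start symbol.
FOLLOW(S): in J::=id S false, S is followed by false with FIRST {false}; in Q::=id id J S, the suffix after S is empty, so FOLLOW(S) ⊇ FOLLOW(Q) = {$, false}. Thus FOLLOW(S) = {$, false}.
FOLLOW(Q): in S::=int Q, the suffix after Q is empty, so FOLLOW(Q) ⊇ FOLLOW(S) = {$, false}. Thus FOLLOW(Q) = {$, false}.
For Q ::= λ: FIRST(λ) = {λ}, so it goes in M[Q, t] for t ∈ {}; since λ ∈ FIRST, also for every t ∈ FOLLOW(Q) = {$, false}.
For Q ::= id id J S: FIRST(id id J S) = {id}, so it goes in M[Q, t] for t ∈ {id}.
None of these place a production in M[Q, int].

none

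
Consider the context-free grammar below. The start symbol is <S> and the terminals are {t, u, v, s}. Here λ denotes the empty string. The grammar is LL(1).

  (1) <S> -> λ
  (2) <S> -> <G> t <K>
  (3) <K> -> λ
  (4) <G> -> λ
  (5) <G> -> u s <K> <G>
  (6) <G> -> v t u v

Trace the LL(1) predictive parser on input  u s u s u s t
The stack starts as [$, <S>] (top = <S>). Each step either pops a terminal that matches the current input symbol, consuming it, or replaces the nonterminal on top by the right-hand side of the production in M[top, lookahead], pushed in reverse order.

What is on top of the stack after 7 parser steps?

     Stack                Input            Action
  1  $ <S>                u s u s u s t $  expand <S> -> <G> t <K>
  2  $ <K> t <G>          u s u s u s t $  expand <G> -> u s <K> <G>
  3  $ <K> t <G> <K> s u  u s u s u s t $  match u
  4  $ <K> t <G> <K> s    s u s u s t $    match s
  5  $ <K> t <G> <K>      u s u s t $      expand <K> -> λ
  6  $ <K> t <G>          u s u s t $      expand <G> -> u s <K> <G>
  7  $ <K> t <G> <K> s u  u s u s t $      match u
Stack after step 7: $ <K> t <G> <K> s (top = s).

s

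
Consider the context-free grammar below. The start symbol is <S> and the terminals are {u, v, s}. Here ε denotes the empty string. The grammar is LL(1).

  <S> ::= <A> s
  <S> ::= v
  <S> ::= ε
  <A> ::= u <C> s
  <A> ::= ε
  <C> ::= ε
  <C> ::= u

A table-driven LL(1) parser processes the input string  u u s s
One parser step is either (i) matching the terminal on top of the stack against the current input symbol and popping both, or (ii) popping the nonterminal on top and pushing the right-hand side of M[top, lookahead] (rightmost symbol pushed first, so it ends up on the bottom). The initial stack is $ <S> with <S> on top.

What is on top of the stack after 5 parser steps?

step 1: stack=$ <S>  input=u u s s $  — expand <S> ::= <A> s
step 2: stack=$ s <A>  input=u u s s $  — expand <A> ::= u <C> s
step 3: stack=$ s s <C> u  input=u u s s $  — match u
step 4: stack=$ s s <C>  input=u s s $  — expand <C> ::= u
step 5: stack=$ s s u  input=u s s $  — match u
Stack after step 5: $ s s (top = s).

s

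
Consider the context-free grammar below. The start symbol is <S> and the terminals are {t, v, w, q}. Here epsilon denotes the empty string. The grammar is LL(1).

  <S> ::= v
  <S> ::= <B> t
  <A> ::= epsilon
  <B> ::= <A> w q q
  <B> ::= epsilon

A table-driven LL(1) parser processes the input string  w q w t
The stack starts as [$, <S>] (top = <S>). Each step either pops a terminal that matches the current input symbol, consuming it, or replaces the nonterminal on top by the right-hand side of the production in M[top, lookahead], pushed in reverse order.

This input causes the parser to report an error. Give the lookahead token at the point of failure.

     Stack          Input      Action
  1  $ <S>          w q w t $  expand <S> ::= <B> t
  2  $ t <B>        w q w t $  expand <B> ::= <A> w q q
  3  $ t q q w <A>  w q w t $  expand <A> ::= epsilon
  4  $ t q q w      w q w t $  match w
  5  $ t q q        q w t $    match q
  6  $ t q          w t $      error: top is terminal q but lookahead is w

w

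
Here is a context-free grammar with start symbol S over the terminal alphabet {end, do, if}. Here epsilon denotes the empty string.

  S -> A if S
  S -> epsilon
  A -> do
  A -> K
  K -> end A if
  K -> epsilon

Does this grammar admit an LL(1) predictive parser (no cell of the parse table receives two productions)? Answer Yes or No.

Yes

FIRST(S) = {epsilon, do, end, if}
FIRST(A) = {epsilon, do, end}
FIRST(K) = {epsilon, end}
FOLLOW(S) = {$}
FOLLOW(A) = {if}
FOLLOW(K) = {if}
Each cell of M receives at most one production.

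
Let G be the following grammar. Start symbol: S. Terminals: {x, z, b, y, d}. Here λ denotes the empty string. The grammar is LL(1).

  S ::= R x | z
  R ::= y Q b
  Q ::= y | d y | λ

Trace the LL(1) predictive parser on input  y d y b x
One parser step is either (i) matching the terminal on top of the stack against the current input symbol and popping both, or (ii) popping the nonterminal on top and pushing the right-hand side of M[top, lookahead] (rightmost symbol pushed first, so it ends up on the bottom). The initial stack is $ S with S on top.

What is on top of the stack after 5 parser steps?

     Stack      Input        Action
  1  $ S        y d y b x $  expand S ::= R x
  2  $ x R      y d y b x $  expand R ::= y Q b
  3  $ x b Q y  y d y b x $  match y
  4  $ x b Q    d y b x $    expand Q ::= d y
  5  $ x b y d  d y b x $    match d
Stack after step 5: $ x b y (top = y).

y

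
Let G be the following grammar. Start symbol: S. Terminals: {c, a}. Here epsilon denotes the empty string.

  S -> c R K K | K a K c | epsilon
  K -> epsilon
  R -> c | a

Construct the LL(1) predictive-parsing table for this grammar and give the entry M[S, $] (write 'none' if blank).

S -> epsilon

FIRST(K): from K->epsilon we get {epsilon}. So FIRST(K) = {epsilon}.
FIRST(R): from R->c we get {c}; from R->a we get {a}. So FIRST(R) = {a, c}.
FIRST(S): from S->c R K K we get {c}; from S->K a K c we get {a}; from S->epsilon we get {epsilon}. So FIRST(S) = {epsilon, a, c}.
FOLLOW(S) includes $ since S is the start symbol.
FOLLOW(S): S appears on no right-hand side. Thus FOLLOW(S) = {$}.
For S -> c R K K: FIRST(c R K K) = {c}, so it goes in M[S, t] for t ∈ {c}.
For S -> K a K c: FIRST(K a K c) = {a}, so it goes in M[S, t] for t ∈ {a}.
For S -> epsilon: FIRST(epsilon) = {epsilon}, so it goes in M[S, t] for t ∈ {}; since epsilon ∈ FIRST, also for every t ∈ FOLLOW(S) = {$}.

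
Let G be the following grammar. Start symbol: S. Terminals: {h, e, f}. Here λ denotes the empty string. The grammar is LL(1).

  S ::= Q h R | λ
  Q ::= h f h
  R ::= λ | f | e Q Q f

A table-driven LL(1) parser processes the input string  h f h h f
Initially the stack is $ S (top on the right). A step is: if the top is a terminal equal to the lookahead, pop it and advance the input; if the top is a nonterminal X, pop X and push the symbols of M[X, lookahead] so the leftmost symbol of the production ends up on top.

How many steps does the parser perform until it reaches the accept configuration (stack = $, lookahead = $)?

8

     Stack        Input        Action
  1  $ S          h f h h f $  expand S ::= Q h R
  2  $ R h Q      h f h h f $  expand Q ::= h f h
  3  $ R h h f h  h f h h f $  match h
  4  $ R h h f    f h h f $    match f
  5  $ R h h      h h f $      match h
  6  $ R h        h f $        match h
  7  $ R          f $          expand R ::= f
  8  $ f          f $          match f
Accept reached after 8 steps.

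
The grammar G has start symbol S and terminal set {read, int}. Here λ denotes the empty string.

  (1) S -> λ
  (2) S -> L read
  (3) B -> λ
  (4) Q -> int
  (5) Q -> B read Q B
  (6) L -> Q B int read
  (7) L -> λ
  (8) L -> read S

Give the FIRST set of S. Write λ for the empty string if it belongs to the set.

FIRST(B): from B->λ we get {λ}. So FIRST(B) = {λ}.
FIRST(Q): from Q->int we get {int}; from Q->B read Q B we get {read}. So FIRST(Q) = {int, read}.
FIRST(L): from L->Q B int read we get {int, read}; from L->λ we get {λ}; from L->read S we get {read}. So FIRST(L) = {λ, int, read}.
FIRST(S): from S->λ we get {λ}; from S->L read we get {int, read}. So FIRST(S) = {λ, int, read}.

{λ, int, read}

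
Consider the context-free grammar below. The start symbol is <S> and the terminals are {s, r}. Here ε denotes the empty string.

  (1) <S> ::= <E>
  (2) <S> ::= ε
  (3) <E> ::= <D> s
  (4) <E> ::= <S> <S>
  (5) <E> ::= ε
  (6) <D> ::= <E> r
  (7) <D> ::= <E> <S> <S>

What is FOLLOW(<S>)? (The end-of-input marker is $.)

FIRST(<S>) = {ε, r, s}  (via <E>)
FIRST(<E>) = {ε, r, s}  (via <D> s, <S> <S>)
FIRST(<D>) = {ε, r, s}  (via <E> r, <E> <S> <S>)
FOLLOW(<S>) includes $ since <S> is the start symbol.
FOLLOW(<D>): in <E>::=<D> s, <D> is followed by s with FIRST {s}. Thus FOLLOW(<D>) = {s}.
FOLLOW(<S>): in <E>::=<S> <S> (occurrence 1), <S> is followed by <S> with FIRST {ε, r, s}; in <E>::=<S> <S> (occurrence 1), the suffix after <S> is nullable, so FOLLOW(<S>) ⊇ FOLLOW(<E>) = {$, r, s}; in <E>::=<S> <S> (occurrence 2), the suffix after <S> is empty, so FOLLOW(<S>) ⊇ FOLLOW(<E>) = {$, r, s}; in <D>::=<E> <S> <S> (occurrence 1), <S> is followed by <S> with FIRST {ε, r, s}; in <D>::=<E> <S> <S> (occurrence 1), the suffix after <S> is nullable, so FOLLOW(<S>) ⊇ FOLLOW(<D>) = {s}; in <D>::=<E> <S> <S> (occurrence 2), the suffix after <S> is empty, so FOLLOW(<S>) ⊇ FOLLOW(<D>) = {s}. Thus FOLLOW(<S>) = {$, r, s}.
FOLLOW(<E>): in <S>::=<E>, the suffix after <E> is empty, so FOLLOW(<E>) ⊇ FOLLOW(<S>) = {$, r, s}; in <D>::=<E> r, <E> is followed by r with FIRST {r}; in <D>::=<E> <S> <S>, <E> is followed by <S> <S> with FIRST {ε, r, s}; in <D>::=<E> <S> <S>, the suffix after <E> is nullable, so FOLLOW(<E>) ⊇ FOLLOW(<D>) = {s}. Thus FOLLOW(<E>) = {$, r, s}.

{$, r, s}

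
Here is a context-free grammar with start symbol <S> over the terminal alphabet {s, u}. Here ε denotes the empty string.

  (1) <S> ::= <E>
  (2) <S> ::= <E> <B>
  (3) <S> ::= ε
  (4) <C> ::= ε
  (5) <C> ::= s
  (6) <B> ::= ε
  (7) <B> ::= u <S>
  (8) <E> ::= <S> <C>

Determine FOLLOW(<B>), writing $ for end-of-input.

FIRST(<C>) = {ε, s}
FIRST(<B>) = {ε, u}
FIRST(<S>) = {ε, s, u}  (via <E>, <E> <B>)
FIRST(<E>) = {ε, s, u}  (via <S> <C>)
FOLLOW(<S>) includes $ since <S> is the start symbol.
FOLLOW(<S>): in <B>::=u <S>, the suffix after <S> is empty, so FOLLOW(<S>) ⊇ FOLLOW(<B>) = {$, s, u}; in <E>::=<S> <C>, <S> is followed by <C> with FIRST {ε, s}; in <E>::=<S> <C>, the suffix after <S> is nullable, so FOLLOW(<S>) ⊇ FOLLOW(<E>) = {$, s, u}. Thus FOLLOW(<S>) = {$, s, u}.
FOLLOW(<B>): in <S>::=<E> <B>, the suffix after <B> is empty, so FOLLOW(<B>) ⊇ FOLLOW(<S>) = {$, s, u}. Thus FOLLOW(<B>) = {$, s, u}.
FOLLOW(<E>): in <S>::=<E>, the suffix after <E> is empty, so FOLLOW(<E>) ⊇ FOLLOW(<S>) = {$, s, u}; in <S>::=<E> <B>, <E> is followed by <B> with FIRST {ε, u}; in <S>::=<E> <B>, the suffix after <E> is nullable, so FOLLOW(<E>) ⊇ FOLLOW(<S>) = {$, s, u}. Thus FOLLOW(<E>) = {$, s, u}.
FOLLOW(<C>): in <E>::=<S> <C>, the suffix after <C> is empty, so FOLLOW(<C>) ⊇ FOLLOW(<E>) = {$, s, u}. Thus FOLLOW(<C>) = {$, s, u}.

{$, s, u}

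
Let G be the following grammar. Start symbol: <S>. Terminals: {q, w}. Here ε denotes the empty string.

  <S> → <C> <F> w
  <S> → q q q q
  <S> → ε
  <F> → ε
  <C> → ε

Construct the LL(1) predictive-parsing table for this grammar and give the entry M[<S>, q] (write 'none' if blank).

<S> → q q q q

FIRST(<F>) = {ε}
FIRST(<C>) = {ε}
FIRST(<S>) = {ε, q, w}  (via <C> <F> w)
FOLLOW(<S>) includes $ since <S> is the start symbol.
FOLLOW(<S>): <S> appears on no right-hand side. Thus FOLLOW(<S>) = {$}.
For <S> → <C> <F> w: FIRST(<C> <F> w) = {w}, so it goes in M[<S>, t] for t ∈ {w}.
For <S> → q q q q: FIRST(q q q q) = {q}, so it goes in M[<S>, t] for t ∈ {q}.
For <S> → ε: FIRST(ε) = {ε}, so it goes in M[<S>, t] for t ∈ {}; since ε ∈ FIRST, also for every t ∈ FOLLOW(<S>) = {$}.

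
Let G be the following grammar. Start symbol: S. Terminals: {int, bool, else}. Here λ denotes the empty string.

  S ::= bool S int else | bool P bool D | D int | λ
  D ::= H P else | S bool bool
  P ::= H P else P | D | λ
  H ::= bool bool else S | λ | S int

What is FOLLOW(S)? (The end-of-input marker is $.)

{$, bool, else, int}

FIRST(S) = {λ, bool, else, int}  (via D int)
FIRST(H) = {λ, bool, else, int}  (via S int)
FIRST(D) = {bool, else, int}  (via H P else, S bool bool)
FIRST(P) = {λ, bool, else, int}  (via H P else P, D)
FOLLOW(S) includes $ since S is the start symbol.
FOLLOW(P): in S::=bool P bool D, P is followed by bool D with FIRST {bool}; in D::=H P else, P is followed by else with FIRST {else}; in P::=H P else P (occurrence 1), P is followed by else P with FIRST {else}; in P::=H P else P (occurrence 2), the suffix after P is empty (adds nothing new). Thus FOLLOW(P) = {bool, else}.
FOLLOW(H): in D::=H P else, H is followed by P else with FIRST {bool, else, int}; in P::=H P else P, H is followed by P else P with FIRST {bool, else, int}. Thus FOLLOW(H) = {bool, else, int}.
FOLLOW(S): in S::=bool S int else, S is followed by int else with FIRST {int}; in D::=S bool bool, S is followed by bool bool with FIRST {bool}; in H::=bool bool else S, the suffix after S is empty, so FOLLOW(S) ⊇ FOLLOW(H) = {bool, else, int}; in H::=S int, S is followed by int with FIRST {int}. Thus FOLLOW(S) = {$, bool, else, int}.
FOLLOW(D): in S::=bool P bool D, the suffix after D is empty, so FOLLOW(D) ⊇ FOLLOW(S) = {$, bool, else, int}; in S::=D int, D is followed by int with FIRST {int}; in P::=D, the suffix after D is empty, so FOLLOW(D) ⊇ FOLLOW(P) = {bool, else}. Thus FOLLOW(D) = {$, bool, else, int}.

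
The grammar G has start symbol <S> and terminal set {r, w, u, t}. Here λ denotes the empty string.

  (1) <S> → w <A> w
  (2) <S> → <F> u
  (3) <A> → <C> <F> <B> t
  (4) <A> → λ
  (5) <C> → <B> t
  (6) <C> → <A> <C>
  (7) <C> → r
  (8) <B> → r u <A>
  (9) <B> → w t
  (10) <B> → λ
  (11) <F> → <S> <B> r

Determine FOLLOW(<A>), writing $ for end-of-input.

FIRST(<B>) = {λ, r, w}
FIRST(<S>) = {w}  (via <F> u)
FIRST(<F>) = {w}  (via <S> <B> r)
FIRST(<A>) = {λ, r, t, w}  (via <C> <F> <B> t)
FIRST(<C>) = {r, t, w}  (via <B> t, <A> <C>)
FOLLOW(<S>) includes $ since <S> is the start symbol.
FOLLOW(<S>): in <F>→<S> <B> r, <S> is followed by <B> r with FIRST {r, w}. Thus FOLLOW(<S>) = {$, r, w}.
FOLLOW(<C>): in <A>→<C> <F> <B> t, <C> is followed by <F> <B> t with FIRST {w}; in <C>→<A> <C>, the suffix after <C> is empty (adds nothing new). Thus FOLLOW(<C>) = {w}.
FOLLOW(<B>): in <A>→<C> <F> <B> t, <B> is followed by t with FIRST {t}; in <C>→<B> t, <B> is followed by t with FIRST {t}; in <F>→<S> <B> r, <B> is followed by r with FIRST {r}. Thus FOLLOW(<B>) = {r, t}.
FOLLOW(<A>): in <S>→w <A> w, <A> is followed by w with FIRST {w}; in <C>→<A> <C>, <A> is followed by <C> with FIRST {r, t, w}; in <B>→r u <A>, the suffix after <A> is empty, so FOLLOW(<A>) ⊇ FOLLOW(<B>) = {r, t}. Thus FOLLOW(<A>) = {r, t, w}.
FOLLOW(<F>): in <S>→<F> u, <F> is followed by u with FIRST {u}; in <A>→<C> <F> <B> t, <F> is followed by <B> t with FIRST {r, t, w}. Thus FOLLOW(<F>) = {r, t, u, w}.

{r, t, w}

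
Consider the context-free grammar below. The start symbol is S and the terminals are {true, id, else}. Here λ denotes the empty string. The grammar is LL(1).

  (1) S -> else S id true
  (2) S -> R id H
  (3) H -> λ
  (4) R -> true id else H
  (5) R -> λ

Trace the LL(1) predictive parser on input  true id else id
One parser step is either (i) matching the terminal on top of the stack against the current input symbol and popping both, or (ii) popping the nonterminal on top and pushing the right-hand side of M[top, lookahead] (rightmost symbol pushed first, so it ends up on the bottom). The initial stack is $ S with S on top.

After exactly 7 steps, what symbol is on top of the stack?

H

step 1: stack=$ S  input=true id else id $  — expand S -> R id H
step 2: stack=$ H id R  input=true id else id $  — expand R -> true id else H
step 3: stack=$ H id H else id true  input=true id else id $  — match true
step 4: stack=$ H id H else id  input=id else id $  — match id
step 5: stack=$ H id H else  input=else id $  — match else
step 6: stack=$ H id H  input=id $  — expand H -> λ
step 7: stack=$ H id  input=id $  — match id
Stack after step 7: $ H (top = H).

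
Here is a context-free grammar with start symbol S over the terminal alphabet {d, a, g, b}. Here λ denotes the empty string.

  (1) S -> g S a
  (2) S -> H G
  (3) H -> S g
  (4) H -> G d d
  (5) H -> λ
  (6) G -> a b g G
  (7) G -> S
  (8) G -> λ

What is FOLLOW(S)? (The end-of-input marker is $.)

FIRST(S): from S->g S a we get {g}; from S->H G we get {λ, a, d, g}. So FIRST(S) = {λ, a, d, g}.
FIRST(G): from G->a b g G we get {a}; from G->S we get {λ, a, d, g}; from G->λ we get {λ}. So FIRST(G) = {λ, a, d, g}.
FIRST(H): from H->S g we get {a, d, g}; from H->G d d we get {a, d, g}; from H->λ we get {λ}. So FIRST(H) = {λ, a, d, g}.
FOLLOW(S) includes $ since S is the start symbol.
FOLLOW(S): in S->g S a, S is followed by a with FIRST {a}; in H->S g, S is followed by g with FIRST {g}; in G->S, the suffix after S is empty, so FOLLOW(S) ⊇ FOLLOW(G) = {$, a, d, g}. Thus FOLLOW(S) = {$, a, d, g}.
FOLLOW(H): in S->H G, H is followed by G with FIRST {λ, a, d, g}; in S->H G, the suffix after H is nullable, so FOLLOW(H) ⊇ FOLLOW(S) = {$, a, d, g}. Thus FOLLOW(H) = {$, a, d, g}.
FOLLOW(G): in S->H G, the suffix after G is empty, so FOLLOW(G) ⊇ FOLLOW(S) = {$, a, d, g}; in H->G d d, G is followed by d d with FIRST {d}; in G->a b g G, the suffix after G is empty (adds nothing new). Thus FOLLOW(G) = {$, a, d, g}.

{$, a, d, g}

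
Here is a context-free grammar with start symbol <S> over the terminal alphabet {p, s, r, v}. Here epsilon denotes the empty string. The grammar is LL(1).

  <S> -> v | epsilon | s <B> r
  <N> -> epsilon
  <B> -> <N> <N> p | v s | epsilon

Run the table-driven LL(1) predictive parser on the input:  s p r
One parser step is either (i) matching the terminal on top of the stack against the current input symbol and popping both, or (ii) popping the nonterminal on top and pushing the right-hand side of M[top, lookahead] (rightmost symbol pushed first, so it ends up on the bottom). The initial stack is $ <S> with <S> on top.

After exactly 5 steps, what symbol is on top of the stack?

p

step 1: stack=$ <S>  input=s p r $  — expand <S> -> s <B> r
step 2: stack=$ r <B> s  input=s p r $  — match s
step 3: stack=$ r <B>  input=p r $  — expand <B> -> <N> <N> p
step 4: stack=$ r p <N> <N>  input=p r $  — expand <N> -> epsilon
step 5: stack=$ r p <N>  input=p r $  — expand <N> -> epsilon
Stack after step 5: $ r p (top = p).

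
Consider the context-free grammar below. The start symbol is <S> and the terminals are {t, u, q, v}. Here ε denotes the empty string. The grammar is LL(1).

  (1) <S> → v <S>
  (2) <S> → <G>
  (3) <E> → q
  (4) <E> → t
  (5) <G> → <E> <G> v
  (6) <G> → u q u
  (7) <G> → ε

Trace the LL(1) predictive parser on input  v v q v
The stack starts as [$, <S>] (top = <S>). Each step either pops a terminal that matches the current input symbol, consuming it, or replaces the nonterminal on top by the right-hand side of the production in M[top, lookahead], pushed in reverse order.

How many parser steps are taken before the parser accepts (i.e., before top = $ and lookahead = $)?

step 1: stack=$ <S>  input=v v q v $  — expand <S> → v <S>
step 2: stack=$ <S> v  input=v v q v $  — match v
step 3: stack=$ <S>  input=v q v $  — expand <S> → v <S>
step 4: stack=$ <S> v  input=v q v $  — match v
step 5: stack=$ <S>  input=q v $  — expand <S> → <G>
step 6: stack=$ <G>  input=q v $  — expand <G> → <E> <G> v
step 7: stack=$ v <G> <E>  input=q v $  — expand <E> → q
step 8: stack=$ v <G> q  input=q v $  — match q
step 9: stack=$ v <G>  input=v $  — expand <G> → ε
step 10: stack=$ v  input=v $  — match v
Accept reached after 10 steps.

10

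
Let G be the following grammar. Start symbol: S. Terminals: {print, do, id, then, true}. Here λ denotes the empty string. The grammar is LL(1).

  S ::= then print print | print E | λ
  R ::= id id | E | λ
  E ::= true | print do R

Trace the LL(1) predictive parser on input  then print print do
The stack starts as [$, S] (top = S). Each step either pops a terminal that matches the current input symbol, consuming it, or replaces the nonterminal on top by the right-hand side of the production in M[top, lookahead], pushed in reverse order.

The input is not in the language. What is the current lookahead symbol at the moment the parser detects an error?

do

step 1: stack=$ S  input=then print print do $  — expand S ::= then print print
step 2: stack=$ print print then  input=then print print do $  — match then
step 3: stack=$ print print  input=print print do $  — match print
step 4: stack=$ print  input=print do $  — match print
step 5: stack=$  input=do $  — error: stack empty but input remains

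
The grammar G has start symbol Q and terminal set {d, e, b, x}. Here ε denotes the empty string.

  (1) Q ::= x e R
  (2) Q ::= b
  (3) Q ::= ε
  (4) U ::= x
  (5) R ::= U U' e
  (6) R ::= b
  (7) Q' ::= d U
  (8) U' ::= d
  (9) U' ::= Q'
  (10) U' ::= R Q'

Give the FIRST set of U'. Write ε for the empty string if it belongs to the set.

FIRST(Q): from Q::=x e R we get {x}; from Q::=b we get {b}; from Q::=ε we get {ε}. So FIRST(Q) = {ε, b, x}.
FIRST(U): from U::=x we get {x}. So FIRST(U) = {x}.
FIRST(Q'): from Q'::=d U we get {d}. So FIRST(Q') = {d}.
FIRST(R): from R::=U U' e we get {x}; from R::=b we get {b}. So FIRST(R) = {b, x}.
FIRST(U'): from U'::=d we get {d}; from U'::=Q' we get {d}; from U'::=R Q' we get {b, x}. So FIRST(U') = {b, d, x}.

{b, d, x}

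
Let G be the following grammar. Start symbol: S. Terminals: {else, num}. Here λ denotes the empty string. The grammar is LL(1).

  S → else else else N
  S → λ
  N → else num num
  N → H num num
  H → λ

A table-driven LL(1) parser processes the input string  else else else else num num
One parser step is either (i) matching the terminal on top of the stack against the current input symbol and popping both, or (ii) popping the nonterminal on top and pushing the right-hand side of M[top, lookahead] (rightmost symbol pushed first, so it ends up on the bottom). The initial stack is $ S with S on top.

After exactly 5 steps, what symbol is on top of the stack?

     Stack               Input                          Action
  1  $ S                 else else else else num num $  expand S → else else else N
  2  $ N else else else  else else else else num num $  match else
  3  $ N else else       else else else num num $       match else
  4  $ N else            else else num num $            match else
  5  $ N                 else num num $                 expand N → else num num
Stack after step 5: $ num num else (top = else).

else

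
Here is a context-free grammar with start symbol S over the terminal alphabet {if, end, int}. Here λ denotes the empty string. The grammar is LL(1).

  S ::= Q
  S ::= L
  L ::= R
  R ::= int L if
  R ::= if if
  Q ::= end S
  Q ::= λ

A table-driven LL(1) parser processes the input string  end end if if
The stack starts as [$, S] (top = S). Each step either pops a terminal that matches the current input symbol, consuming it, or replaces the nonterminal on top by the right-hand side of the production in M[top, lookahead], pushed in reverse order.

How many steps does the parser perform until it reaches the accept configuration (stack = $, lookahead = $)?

      Stack    Input            Action
   1  $ S      end end if if $  expand S ::= Q
   2  $ Q      end end if if $  expand Q ::= end S
   3  $ S end  end end if if $  match end
   4  $ S      end if if $      expand S ::= Q
   5  $ Q      end if if $      expand Q ::= end S
   6  $ S end  end if if $      match end
   7  $ S      if if $          expand S ::= L
   8  $ L      if if $          expand L ::= R
   9  $ R      if if $          expand R ::= if if
  10  $ if if  if if $          match if
  11  $ if     if $             match if
Accept reached after 11 steps.

11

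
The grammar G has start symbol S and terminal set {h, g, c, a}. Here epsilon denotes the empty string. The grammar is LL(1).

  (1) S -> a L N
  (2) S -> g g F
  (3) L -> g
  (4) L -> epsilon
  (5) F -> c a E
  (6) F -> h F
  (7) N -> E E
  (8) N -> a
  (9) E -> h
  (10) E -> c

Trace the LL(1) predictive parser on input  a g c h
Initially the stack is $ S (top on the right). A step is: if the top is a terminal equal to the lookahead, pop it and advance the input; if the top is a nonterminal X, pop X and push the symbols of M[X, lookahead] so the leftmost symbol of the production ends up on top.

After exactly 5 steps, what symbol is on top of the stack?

     Stack    Input      Action
  1  $ S      a g c h $  expand S -> a L N
  2  $ N L a  a g c h $  match a
  3  $ N L    g c h $    expand L -> g
  4  $ N g    g c h $    match g
  5  $ N      c h $      expand N -> E E
Stack after step 5: $ E E (top = E).

E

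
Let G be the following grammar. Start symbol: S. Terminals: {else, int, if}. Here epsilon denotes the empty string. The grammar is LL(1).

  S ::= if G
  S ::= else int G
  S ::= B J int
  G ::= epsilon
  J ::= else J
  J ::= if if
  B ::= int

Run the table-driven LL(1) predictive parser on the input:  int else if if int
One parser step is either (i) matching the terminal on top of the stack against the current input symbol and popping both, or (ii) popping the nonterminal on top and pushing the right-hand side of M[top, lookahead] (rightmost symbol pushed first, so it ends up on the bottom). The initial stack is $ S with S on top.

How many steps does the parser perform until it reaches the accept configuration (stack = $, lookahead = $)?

step 1: stack=$ S  input=int else if if int $  — expand S ::= B J int
step 2: stack=$ int J B  input=int else if if int $  — expand B ::= int
step 3: stack=$ int J int  input=int else if if int $  — match int
step 4: stack=$ int J  input=else if if int $  — expand J ::= else J
step 5: stack=$ int J else  input=else if if int $  — match else
step 6: stack=$ int J  input=if if int $  — expand J ::= if if
step 7: stack=$ int if if  input=if if int $  — match if
step 8: stack=$ int if  input=if int $  — match if
step 9: stack=$ int  input=int $  — match int
Accept reached after 9 steps.

9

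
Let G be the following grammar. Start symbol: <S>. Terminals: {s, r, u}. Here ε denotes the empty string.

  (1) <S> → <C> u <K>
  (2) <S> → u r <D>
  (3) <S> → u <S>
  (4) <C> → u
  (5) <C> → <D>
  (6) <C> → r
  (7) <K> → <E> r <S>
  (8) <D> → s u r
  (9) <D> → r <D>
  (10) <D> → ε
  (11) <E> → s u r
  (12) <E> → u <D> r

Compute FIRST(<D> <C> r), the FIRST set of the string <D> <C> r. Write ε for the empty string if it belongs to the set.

FIRST(<D>) = {ε, r, s}
FIRST(<E>) = {s, u}
FIRST(<C>) = {ε, r, s, u}  (via <D>)
FIRST(<K>) = {s, u}  (via <E> r <S>)
FIRST(<S>) = {r, s, u}  (via <C> u <K>)
FIRST(<D> <C> r): take FIRST of each symbol in turn, carrying on past any symbol whose FIRST contains ε; result {r, s, u}.

{r, s, u}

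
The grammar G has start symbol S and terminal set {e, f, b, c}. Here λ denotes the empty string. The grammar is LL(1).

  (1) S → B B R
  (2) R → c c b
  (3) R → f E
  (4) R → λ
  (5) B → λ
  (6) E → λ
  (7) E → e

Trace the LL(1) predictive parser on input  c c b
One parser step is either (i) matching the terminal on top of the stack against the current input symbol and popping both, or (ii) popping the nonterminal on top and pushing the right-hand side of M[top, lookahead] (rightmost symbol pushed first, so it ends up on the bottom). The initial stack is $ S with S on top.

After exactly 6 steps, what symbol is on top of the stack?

b

step 1: stack=$ S  input=c c b $  — expand S → B B R
step 2: stack=$ R B B  input=c c b $  — expand B → λ
step 3: stack=$ R B  input=c c b $  — expand B → λ
step 4: stack=$ R  input=c c b $  — expand R → c c b
step 5: stack=$ b c c  input=c c b $  — match c
step 6: stack=$ b c  input=c b $  — match c
Stack after step 6: $ b (top = b).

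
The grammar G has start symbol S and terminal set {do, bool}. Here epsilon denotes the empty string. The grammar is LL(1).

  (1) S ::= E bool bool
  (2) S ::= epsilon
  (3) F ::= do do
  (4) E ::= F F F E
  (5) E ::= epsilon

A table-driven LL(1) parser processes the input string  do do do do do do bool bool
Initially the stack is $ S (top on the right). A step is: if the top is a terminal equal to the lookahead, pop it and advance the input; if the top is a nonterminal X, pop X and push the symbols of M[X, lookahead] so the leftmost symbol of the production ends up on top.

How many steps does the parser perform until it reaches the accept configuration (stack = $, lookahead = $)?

14

step 1: stack=$ S  input=do do do do do do bool bool $  — expand S ::= E bool bool
step 2: stack=$ bool bool E  input=do do do do do do bool bool $  — expand E ::= F F F E
step 3: stack=$ bool bool E F F F  input=do do do do do do bool bool $  — expand F ::= do do
step 4: stack=$ bool bool E F F do do  input=do do do do do do bool bool $  — match do
step 5: stack=$ bool bool E F F do  input=do do do do do bool bool $  — match do
step 6: stack=$ bool bool E F F  input=do do do do bool bool $  — expand F ::= do do
step 7: stack=$ bool bool E F do do  input=do do do do bool bool $  — match do
step 8: stack=$ bool bool E F do  input=do do do bool bool $  — match do
step 9: stack=$ bool bool E F  input=do do bool bool $  — expand F ::= do do
step 10: stack=$ bool bool E do do  input=do do bool bool $  — match do
step 11: stack=$ bool bool E do  input=do bool bool $  — match do
step 12: stack=$ bool bool E  input=bool bool $  — expand E ::= epsilon
step 13: stack=$ bool bool  input=bool bool $  — match bool
step 14: stack=$ bool  input=bool $  — match bool
Accept reached after 14 steps.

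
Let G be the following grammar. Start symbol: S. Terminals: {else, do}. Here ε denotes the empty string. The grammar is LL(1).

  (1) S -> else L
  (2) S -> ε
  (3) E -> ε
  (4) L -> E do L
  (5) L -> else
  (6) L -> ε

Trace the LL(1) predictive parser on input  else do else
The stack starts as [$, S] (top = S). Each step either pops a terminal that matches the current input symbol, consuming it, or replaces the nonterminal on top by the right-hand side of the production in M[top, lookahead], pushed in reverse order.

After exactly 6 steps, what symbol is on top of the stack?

     Stack     Input           Action
  1  $ S       else do else $  expand S -> else L
  2  $ L else  else do else $  match else
  3  $ L       do else $       expand L -> E do L
  4  $ L do E  do else $       expand E -> ε
  5  $ L do    do else $       match do
  6  $ L       else $          expand L -> else
Stack after step 6: $ else (top = else).

else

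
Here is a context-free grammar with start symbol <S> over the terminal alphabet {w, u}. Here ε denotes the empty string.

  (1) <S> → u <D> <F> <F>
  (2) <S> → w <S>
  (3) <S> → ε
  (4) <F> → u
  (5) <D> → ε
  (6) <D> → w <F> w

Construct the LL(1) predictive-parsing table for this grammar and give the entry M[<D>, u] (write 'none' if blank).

FIRST(<S>) = {ε, u, w}
FIRST(<F>) = {u}
FIRST(<D>) = {ε, w}
FOLLOW(<S>) includes $ since <S> is the start symbol.
FOLLOW(<D>): in <S>→u <D> <F> <F>, <D> is followed by <F> <F> with FIRST {u}. Thus FOLLOW(<D>) = {u}.
For <D> → ε: FIRST(ε) = {ε}, so it goes in M[<D>, t] for t ∈ {}; since ε ∈ FIRST, also for every t ∈ FOLLOW(<D>) = {u}.
For <D> → w <F> w: FIRST(w <F> w) = {w}, so it goes in M[<D>, t] for t ∈ {w}.

<D> → ε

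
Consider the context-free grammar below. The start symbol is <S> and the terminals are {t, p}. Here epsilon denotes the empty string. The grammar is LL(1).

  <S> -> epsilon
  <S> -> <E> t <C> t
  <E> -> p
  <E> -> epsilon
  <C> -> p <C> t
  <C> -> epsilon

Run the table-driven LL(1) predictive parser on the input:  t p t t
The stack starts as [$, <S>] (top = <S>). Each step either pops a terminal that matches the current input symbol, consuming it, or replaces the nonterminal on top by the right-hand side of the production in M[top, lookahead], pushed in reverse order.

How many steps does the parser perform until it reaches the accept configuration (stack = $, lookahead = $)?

step 1: stack=$ <S>  input=t p t t $  — expand <S> -> <E> t <C> t
step 2: stack=$ t <C> t <E>  input=t p t t $  — expand <E> -> epsilon
step 3: stack=$ t <C> t  input=t p t t $  — match t
step 4: stack=$ t <C>  input=p t t $  — expand <C> -> p <C> t
step 5: stack=$ t t <C> p  input=p t t $  — match p
step 6: stack=$ t t <C>  input=t t $  — expand <C> -> epsilon
step 7: stack=$ t t  input=t t $  — match t
step 8: stack=$ t  input=t $  — match t
Accept reached after 8 steps.

8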